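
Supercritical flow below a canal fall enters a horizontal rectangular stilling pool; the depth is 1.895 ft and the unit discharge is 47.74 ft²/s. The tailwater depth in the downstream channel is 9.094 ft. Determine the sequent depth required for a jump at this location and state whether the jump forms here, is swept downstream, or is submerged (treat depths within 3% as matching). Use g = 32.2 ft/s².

y₂ = 7.747 ft; the jump is submerged

V₁ = q/y₁ = 47.74/1.895 = 25.19 ft/s. Fr₁ = V₁/√(g·y₁) = 25.19/√(32.2×1.895) = 3.225.
Sequent-depth ratio: y₂/y₁ = ½[√(1 + 8Fr₁²) − 1] = ½[√84.209 − 1] = 4.088.
y₂ = 4.088 × 1.895 = 7.747 ft.
Tailwater y_tw = 9.094 ft: y_tw > y₂, so the jump is submerged.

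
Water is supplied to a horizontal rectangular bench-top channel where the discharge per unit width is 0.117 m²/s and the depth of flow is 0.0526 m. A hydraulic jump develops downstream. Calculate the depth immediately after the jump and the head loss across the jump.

V₁ = q/y₁ = 0.117/0.0526 = 2.22 m/s. Fr₁ = V₁/√(g·y₁) = 2.22/√(9.81×0.0526) = 3.10.
Sequent-depth ratio: y₂/y₁ = ½[√(1 + 8Fr₁²) − 1] = ½[√77.71 − 1] = 3.91.
y₂ = 3.91 × 0.0526 = 0.206 m.
Head loss: ΔE = (y₂ − y₁)³/(4y₁y₂) = (0.206 − 0.0526)³/(4×0.0526×0.206) = 0.00358/0.0432 = 0.0827 m.

y₂ = 0.206 m; ΔE = 0.0827 m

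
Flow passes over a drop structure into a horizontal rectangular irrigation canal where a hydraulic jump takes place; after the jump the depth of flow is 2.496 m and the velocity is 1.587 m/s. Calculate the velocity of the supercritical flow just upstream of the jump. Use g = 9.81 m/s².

Fr₂ = V₂/√(g·y₂) = 1.587/√(9.81×2.496) = 0.3207.
Since the conjugate-depth ratio holds either way, y₁/y₂ = ½[√(1 + 8Fr₂²) − 1] = ½[√1.8229 − 1] = 0.1751.
y₁ = 0.1751 × 2.496 = 0.4370 m.
V₁ = q/y₁ = 3.961/0.4370 = 9.065 m/s.

V₁ = 9.065 m/s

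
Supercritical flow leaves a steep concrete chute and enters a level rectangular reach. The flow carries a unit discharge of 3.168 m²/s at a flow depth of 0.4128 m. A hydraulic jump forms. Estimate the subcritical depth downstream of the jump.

y₂ = 2.030 m

V₁ = q/y₁ = 3.168/0.4128 = 7.674 m/s. Fr₁ = V₁/√(g·y₁) = 7.674/√(9.81×0.4128) = 3.814.
Conjugate-depth relation: y₂/y₁ = ½[√(1 + 8Fr₁²) − 1] = ½[√117.35 − 1] = 4.916.
y₂ = 4.916 × 0.4128 = 2.030 m.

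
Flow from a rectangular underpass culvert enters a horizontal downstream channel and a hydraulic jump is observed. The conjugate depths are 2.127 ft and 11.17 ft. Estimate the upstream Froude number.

Fr₁ = 4.052

For a rectangular channel the momentum equation gives q² = ½·g·y₁·y₂·(y₁ + y₂) = ½×32.2×2.127×11.17×13.30 = 5086.
q = √5086 = 71.32 ft²/s.
V₁ = q/y₁ = 33.53 ft/s; Fr₁ = V₁/√(g·y₁) = 4.052.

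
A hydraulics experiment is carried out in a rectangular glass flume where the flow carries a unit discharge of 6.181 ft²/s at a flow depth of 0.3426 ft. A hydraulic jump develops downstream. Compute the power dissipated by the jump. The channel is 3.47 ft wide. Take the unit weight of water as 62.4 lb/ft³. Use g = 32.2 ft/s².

V₁ = q/y₁ = 6.181/0.3426 = 18.04 ft/s. Fr₁ = V₁/√(g·y₁) = 18.04/√(32.2×0.3426) = 5.432.
Bélanger equation: y₂/y₁ = ½[√(1 + 8Fr₁²) − 1] = ½[√237.04 − 1] = 7.198.
y₂ = 7.198 × 0.3426 = 2.466 ft.
Head loss: ΔE = (y₂ − y₁)³/(4y₁y₂) = (2.466 − 0.3426)³/(4×0.3426×2.466) = 9.575/3.379 = 2.833 ft.
Q = q·b = 6.181 × 3.47 = 21.45 cfs. P = γ·Q·ΔE/550 = 62.4 × 21.45 × 2.833 / 550 = 6.894 hp.

P = 6.894 hp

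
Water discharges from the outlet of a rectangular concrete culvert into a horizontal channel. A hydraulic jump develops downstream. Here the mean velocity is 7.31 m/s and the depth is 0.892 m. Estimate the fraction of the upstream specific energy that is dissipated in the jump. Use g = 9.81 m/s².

ΔE/E₁ = 0.170 (17.0%)

Fr₁ = V₁/√(g·y₁) = 7.31/√(9.81×0.892) = 2.47.
From the momentum equation for a rectangular channel, y₂/y₁ = ½[√(1 + 8Fr₁²) − 1] = ½[√49.85 − 1] = 3.03.
y₂ = 3.03 × 0.892 = 2.70 m.
E₁ = y₁ + V₁²/2g = 3.62 m. ΔE = (y₂ − y₁)³/(4y₁y₂) = 0.616 m. ΔE/E₁ = 0.616/3.62 = 0.170.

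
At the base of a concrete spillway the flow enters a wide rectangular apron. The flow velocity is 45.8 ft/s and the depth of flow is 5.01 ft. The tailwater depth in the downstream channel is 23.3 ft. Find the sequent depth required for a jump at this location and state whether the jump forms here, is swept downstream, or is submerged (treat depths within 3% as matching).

Fr₁ = V₁/√(g·y₁) = 45.8/√(32.2×5.01) = 3.61.
From the momentum equation for a rectangular channel, y₂/y₁ = ½[√(1 + 8Fr₁²) − 1] = ½[√105.0 − 1] = 4.62.
y₂ = 4.62 × 5.01 = 23.2 ft.
Tailwater y_tw = 23.3 ft: y_tw ≈ y₂, so the jump forms here.

y₂ = 23.2 ft; the jump forms here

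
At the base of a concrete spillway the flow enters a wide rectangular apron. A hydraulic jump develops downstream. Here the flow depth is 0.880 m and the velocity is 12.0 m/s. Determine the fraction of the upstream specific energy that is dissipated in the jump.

ΔE/E₁ = 0.401 (40.1%)

Fr₁ = V₁/√(g·y₁) = 12.0/√(9.81×0.880) = 4.08.
From the momentum equation for a rectangular channel, y₂/y₁ = ½[√(1 + 8Fr₁²) − 1] = ½[√134.4 − 1] = 5.30.
y₂ = 5.30 × 0.880 = 4.66 m.
E₁ = y₁ + V₁²/2g = 8.22 m. ΔE = (y₂ − y₁)³/(4y₁y₂) = 3.30 m. ΔE/E₁ = 3.30/8.22 = 0.401.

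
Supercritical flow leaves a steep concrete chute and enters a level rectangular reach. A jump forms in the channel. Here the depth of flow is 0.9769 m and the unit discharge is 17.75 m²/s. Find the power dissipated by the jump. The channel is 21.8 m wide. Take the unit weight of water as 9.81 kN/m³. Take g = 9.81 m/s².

P = 37554 kW

V₁ = q/y₁ = 17.75/0.9769 = 18.17 m/s. Fr₁ = V₁/√(g·y₁) = 18.17/√(9.81×0.9769) = 5.869.
From the momentum equation for a rectangular channel, y₂/y₁ = ½[√(1 + 8Fr₁²) − 1] = ½[√276.59 − 1] = 7.816.
y₂ = 7.816 × 0.9769 = 7.635 m.
V₂ = q/y₂ = 17.75/7.635 = 2.325 m/s. E₁ = y₁ + V₁²/2g = 17.80 m; E₂ = y₂ + V₂²/2g = 7.910 m. ΔE = E₁ − E₂ = 9.893 m.
Q = q·b = 17.75 × 21.8 = 386.9 m³/s. P = γ·Q·ΔE = 9.81 × 386.9 × 9.893 = 37554 kW.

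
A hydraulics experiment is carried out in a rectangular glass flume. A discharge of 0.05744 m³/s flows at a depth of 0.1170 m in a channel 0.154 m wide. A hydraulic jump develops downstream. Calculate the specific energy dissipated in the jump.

q = Q/b = 0.05744/0.154 = 0.3730 m²/s; V₁ = q/y₁ = 3.188 m/s. Fr₁ = V₁/√(g·y₁) = 2.976.
Sequent-depth ratio: y₂/y₁ = ½[√(1 + 8Fr₁²) − 1] = ½[√71.835 − 1] = 3.738.
y₂ = 3.738 × 0.1170 = 0.4373 m.
V₂ = q/y₂ = 0.3730/0.4373 = 0.8529 m/s. E₁ = y₁ + V₁²/2g = 0.6350 m; E₂ = y₂ + V₂²/2g = 0.4744 m. ΔE = E₁ − E₂ = 0.1606 m.

ΔE = 0.1606 m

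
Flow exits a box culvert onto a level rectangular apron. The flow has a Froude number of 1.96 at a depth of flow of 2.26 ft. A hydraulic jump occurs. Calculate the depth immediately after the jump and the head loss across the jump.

Fr₁ = 1.96 (given).
From the momentum equation for a rectangular channel, y₂/y₁ = ½[√(1 + 8Fr₁²) − 1] = ½[√31.73 − 1] = 2.32.
y₂ = 2.32 × 2.26 = 5.24 ft.
Head loss: ΔE = (y₂ − y₁)³/(4y₁y₂) = (5.24 − 2.26)³/(4×2.26×5.24) = 26.3/47.3 = 0.557 ft.

y₂ = 5.24 ft; ΔE = 0.557 ft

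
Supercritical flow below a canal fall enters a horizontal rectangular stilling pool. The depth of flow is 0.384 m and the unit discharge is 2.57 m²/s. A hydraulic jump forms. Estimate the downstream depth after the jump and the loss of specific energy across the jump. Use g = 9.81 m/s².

y₂ = 1.69 m; ΔE = 0.859 m

V₁ = q/y₁ = 2.57/0.384 = 6.69 m/s. Fr₁ = V₁/√(g·y₁) = 6.69/√(9.81×0.384) = 3.45.
Bélanger equation: y₂/y₁ = ½[√(1 + 8Fr₁²) − 1] = ½[√96.12 − 1] = 4.40.
y₂ = 4.40 × 0.384 = 1.69 m.
Head loss: ΔE = (y₂ − y₁)³/(4y₁y₂) = (1.69 − 0.384)³/(4×0.384×1.69) = 2.23/2.60 = 0.859 m.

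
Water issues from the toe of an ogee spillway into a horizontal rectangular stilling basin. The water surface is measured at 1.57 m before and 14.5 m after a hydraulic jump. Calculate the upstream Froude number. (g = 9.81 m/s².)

Fr₁ = 6.88

For a rectangular channel the momentum equation gives q² = ½·g·y₁·y₂·(y₁ + y₂) = ½×9.81×1.57×14.5×16.1 = 1794.
q = √1794 = 42.4 m²/s.
V₁ = q/y₁ = 27.0 m/s; Fr₁ = V₁/√(g·y₁) = 6.88.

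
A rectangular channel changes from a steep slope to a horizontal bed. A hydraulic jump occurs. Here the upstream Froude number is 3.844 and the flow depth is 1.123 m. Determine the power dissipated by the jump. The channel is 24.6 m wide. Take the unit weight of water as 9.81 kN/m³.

Fr₁ = 3.844 (given).
By Bélanger, y₂/y₁ = ½[√(1 + 8Fr₁²) − 1] = ½[√119.21 − 1] = 4.959.
y₂ = 4.959 × 1.123 = 5.569 m.
V₁ = Fr₁·√(g·y₁) = 3.844×√(9.81×1.123) = 12.76 m/s; q = V₁·y₁ = 14.33 m²/s. V₂ = q/y₂ = 14.33/5.569 = 2.573 m/s. E₁ = y₁ + V₁²/2g = 9.420 m; E₂ = y₂ + V₂²/2g = 5.907 m. ΔE = E₁ − E₂ = 3.513 m.
Q = q·b = 14.33 × 24.6 = 352.5 m³/s. P = γ·Q·ΔE = 9.81 × 352.5 × 3.513 = 12148 kW.

P = 12148 kW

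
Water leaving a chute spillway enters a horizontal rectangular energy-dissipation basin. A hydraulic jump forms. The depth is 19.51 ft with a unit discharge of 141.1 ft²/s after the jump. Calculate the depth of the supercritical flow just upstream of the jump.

V₂ = q/y₂ = 141.1/19.51 = 7.232 ft/s; Fr₂ = V₂/√(g·y₂) = 0.2885.
Since the conjugate-depth ratio holds either way, y₁/y₂ = ½[√(1 + 8Fr₂²) − 1] = ½[√1.6661 − 1] = 0.1454.
y₁ = 0.1454 × 19.51 = 2.836 ft.

y₁ = 2.836 ft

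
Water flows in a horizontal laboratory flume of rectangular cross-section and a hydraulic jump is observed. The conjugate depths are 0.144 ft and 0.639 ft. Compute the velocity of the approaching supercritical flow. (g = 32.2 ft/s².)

V₁ = 7.48 ft/s

For a rectangular channel the momentum equation gives q² = ½·g·y₁·y₂·(y₁ + y₂) = ½×32.2×0.144×0.639×0.783 = 1.16.
q = √1.16 = 1.08 ft²/s.
V₁ = q/y₁ = 1.08/0.144 = 7.48 ft/s.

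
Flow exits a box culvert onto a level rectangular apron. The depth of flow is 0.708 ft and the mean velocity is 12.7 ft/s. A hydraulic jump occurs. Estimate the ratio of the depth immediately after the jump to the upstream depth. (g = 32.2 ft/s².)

Fr₁ = V₁/√(g·y₁) = 12.7/√(32.2×0.708) = 2.66.
From the momentum equation for a rectangular channel, y₂/y₁ = ½[√(1 + 8Fr₁²) − 1] = ½[√57.60 − 1] = 3.29.

y₂/y₁ = 3.29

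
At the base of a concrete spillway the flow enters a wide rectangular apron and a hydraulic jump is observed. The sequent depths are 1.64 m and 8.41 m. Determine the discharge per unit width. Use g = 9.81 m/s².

For a rectangular channel the momentum equation gives q² = ½·g·y₁·y₂·(y₁ + y₂) = ½×9.81×1.64×8.41×10.1 = 680.
q = √680 = 26.1 m²/s.

q = 26.1 m²/s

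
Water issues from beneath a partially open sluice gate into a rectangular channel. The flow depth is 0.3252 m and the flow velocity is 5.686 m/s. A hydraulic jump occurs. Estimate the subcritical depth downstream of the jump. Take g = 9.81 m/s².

Fr₁ = V₁/√(g·y₁) = 5.686/√(9.81×0.3252) = 3.183.
By Bélanger, y₂/y₁ = ½[√(1 + 8Fr₁²) − 1] = ½[√82.074 − 1] = 4.030.
y₂ = 4.030 × 0.3252 = 1.310 m.

y₂ = 1.310 m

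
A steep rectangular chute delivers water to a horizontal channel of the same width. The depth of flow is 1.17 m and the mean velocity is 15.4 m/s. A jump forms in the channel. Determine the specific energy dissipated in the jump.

Fr₁ = V₁/√(g·y₁) = 15.4/√(9.81×1.17) = 4.55.
Bélanger equation: y₂/y₁ = ½[√(1 + 8Fr₁²) − 1] = ½[√166.3 − 1] = 5.95.
y₂ = 5.95 × 1.17 = 6.96 m.
Head loss: ΔE = (y₂ − y₁)³/(4y₁y₂) = (6.96 − 1.17)³/(4×1.17×6.96) = 194/32.6 = 5.96 m.

ΔE = 5.96 m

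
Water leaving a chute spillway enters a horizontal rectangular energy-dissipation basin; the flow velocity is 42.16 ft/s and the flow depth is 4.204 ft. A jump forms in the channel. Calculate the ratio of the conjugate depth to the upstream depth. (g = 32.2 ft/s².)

Fr₁ = V₁/√(g·y₁) = 42.16/√(32.2×4.204) = 3.624.
By Bélanger, y₂/y₁ = ½[√(1 + 8Fr₁²) − 1] = ½[√106.04 − 1] = 4.649.

y₂/y₁ = 4.649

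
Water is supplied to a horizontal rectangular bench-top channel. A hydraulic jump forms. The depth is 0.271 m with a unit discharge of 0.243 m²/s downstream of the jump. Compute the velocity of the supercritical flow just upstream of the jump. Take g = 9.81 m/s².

V₁ = 2.11 m/s

V₂ = q/y₂ = 0.243/0.271 = 0.897 m/s; Fr₂ = V₂/√(g·y₂) = 0.550.
Since the conjugate-depth ratio holds either way, y₁/y₂ = ½[√(1 + 8Fr₂²) − 1] = ½[√3.420 − 1] = 0.425.
y₁ = 0.425 × 0.271 = 0.115 m.
V₁ = q/y₁ = 0.243/0.115 = 2.11 m/s.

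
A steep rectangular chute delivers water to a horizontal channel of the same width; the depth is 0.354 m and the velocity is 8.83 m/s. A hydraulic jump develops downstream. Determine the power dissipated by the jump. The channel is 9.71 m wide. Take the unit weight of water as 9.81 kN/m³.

Fr₁ = V₁/√(g·y₁) = 8.83/√(9.81×0.354) = 4.74.
Sequent-depth ratio: y₂/y₁ = ½[√(1 + 8Fr₁²) − 1] = ½[√180.6 − 1] = 6.22.
y₂ = 6.22 × 0.354 = 2.20 m.
Head loss: ΔE = (y₂ − y₁)³/(4y₁y₂) = (2.20 − 0.354)³/(4×0.354×2.20) = 6.31/3.12 = 2.02 m.
q = V₁·y₁ = 8.83 × 0.354 = 3.13 m²/s. Q = q·b = 3.13 × 9.71 = 30.4 m³/s. P = γ·Q·ΔE = 9.81 × 30.4 × 2.02 = 602 kW.

P = 602 kW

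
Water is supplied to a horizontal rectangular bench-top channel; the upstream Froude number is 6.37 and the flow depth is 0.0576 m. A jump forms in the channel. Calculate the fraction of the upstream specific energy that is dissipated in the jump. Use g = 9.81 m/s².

ΔE/E₁ = 0.587 (58.7%)

Fr₁ = 6.37 (given).
Bélanger equation: y₂/y₁ = ½[√(1 + 8Fr₁²) − 1] = ½[√325.6 − 1] = 8.52.
y₂ = 8.52 × 0.0576 = 0.491 m.
E₁ = y₁(1 + Fr₁²/2) = 0.0576×(1 + 6.37²/2) = 1.23 m. ΔE = (y₂ − y₁)³/(4y₁y₂) = 0.719 m. ΔE/E₁ = 0.719/1.23 = 0.587.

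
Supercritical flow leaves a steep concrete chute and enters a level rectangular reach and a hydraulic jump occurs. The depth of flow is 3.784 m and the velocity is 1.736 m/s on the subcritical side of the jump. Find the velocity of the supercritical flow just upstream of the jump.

Fr₂ = V₂/√(g·y₂) = 1.736/√(9.81×3.784) = 0.2849.
The Bélanger relation is symmetric: y₁/y₂ = ½[√(1 + 8Fr₂²) − 1] = ½[√1.6495 − 1] = 0.1422.
y₁ = 0.1422 × 3.784 = 0.5379 m.
V₁ = q/y₁ = 6.569/0.5379 = 12.21 m/s.

V₁ = 12.21 m/s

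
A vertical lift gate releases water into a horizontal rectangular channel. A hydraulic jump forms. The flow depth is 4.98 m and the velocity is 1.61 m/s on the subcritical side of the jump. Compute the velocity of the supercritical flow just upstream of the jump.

V₁ = 16.6 m/s

Fr₂ = V₂/√(g·y₂) = 1.61/√(9.81×4.98) = 0.230.
Since the conjugate-depth ratio holds either way, y₁/y₂ = ½[√(1 + 8Fr₂²) − 1] = ½[√1.424 − 1] = 0.0968.
y₁ = 0.0968 × 4.98 = 0.482 m.
V₁ = q/y₁ = 8.02/0.482 = 16.6 m/s.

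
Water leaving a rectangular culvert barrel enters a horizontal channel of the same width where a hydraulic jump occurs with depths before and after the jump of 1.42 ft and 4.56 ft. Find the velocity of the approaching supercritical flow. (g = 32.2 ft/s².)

V₁ = 17.6 ft/s

For a rectangular channel the momentum equation gives q² = ½·g·y₁·y₂·(y₁ + y₂) = ½×32.2×1.42×4.56×5.98 = 623.
q = √623 = 25.0 ft²/s.
V₁ = q/y₁ = 25.0/1.42 = 17.6 ft/s.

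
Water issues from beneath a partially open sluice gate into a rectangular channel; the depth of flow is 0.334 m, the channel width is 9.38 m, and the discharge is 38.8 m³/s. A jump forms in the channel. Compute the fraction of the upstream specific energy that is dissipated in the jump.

ΔE/E₁ = 0.612 (61.2%)

q = Q/b = 38.8/9.38 = 4.14 m²/s; V₁ = q/y₁ = 12.4 m/s. Fr₁ = V₁/√(g·y₁) = 6.84.
From the momentum equation for a rectangular channel, y₂/y₁ = ½[√(1 + 8Fr₁²) − 1] = ½[√375.5 − 1] = 9.19.
y₂ = 9.19 × 0.334 = 3.07 m.
E₁ = y₁ + V₁²/2g = 8.15 m. ΔE = (y₂ − y₁)³/(4y₁y₂) = 4.99 m. ΔE/E₁ = 4.99/8.15 = 0.612.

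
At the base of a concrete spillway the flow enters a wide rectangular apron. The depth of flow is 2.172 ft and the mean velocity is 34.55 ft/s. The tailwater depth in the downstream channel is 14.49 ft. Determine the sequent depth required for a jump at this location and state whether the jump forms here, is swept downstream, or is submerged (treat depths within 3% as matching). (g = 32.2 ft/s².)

y₂ = 11.65 ft; the jump is submerged

Fr₁ = V₁/√(g·y₁) = 34.55/√(32.2×2.172) = 4.131.
By Bélanger, y₂/y₁ = ½[√(1 + 8Fr₁²) − 1] = ½[√137.54 − 1] = 5.364.
y₂ = 5.364 × 2.172 = 11.65 ft.
Tailwater y_tw = 14.49 ft: y_tw > y₂, so the jump is submerged.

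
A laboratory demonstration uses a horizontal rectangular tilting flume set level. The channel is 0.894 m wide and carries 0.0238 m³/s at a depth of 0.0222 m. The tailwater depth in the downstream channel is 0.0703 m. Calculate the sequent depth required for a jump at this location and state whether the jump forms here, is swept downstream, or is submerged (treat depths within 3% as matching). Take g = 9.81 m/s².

y₂ = 0.0703 m; the jump forms here

q = Q/b = 0.0238/0.894 = 0.0266 m²/s; V₁ = q/y₁ = 1.20 m/s. Fr₁ = V₁/√(g·y₁) = 2.57.
By Bélanger, y₂/y₁ = ½[√(1 + 8Fr₁²) − 1] = ½[√53.83 − 1] = 3.17.
y₂ = 3.17 × 0.0222 = 0.0703 m.
Tailwater y_tw = 0.0703 m: y_tw ≈ y₂, so the jump forms here.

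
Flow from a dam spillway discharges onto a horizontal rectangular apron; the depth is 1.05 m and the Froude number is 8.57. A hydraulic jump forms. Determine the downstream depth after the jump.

y₂ = 12.2 m

Fr₁ = 8.57 (given).
Sequent-depth ratio: y₂/y₁ = ½[√(1 + 8Fr₁²) − 1] = ½[√588.6 − 1] = 11.6.
y₂ = 11.6 × 1.05 = 12.2 m.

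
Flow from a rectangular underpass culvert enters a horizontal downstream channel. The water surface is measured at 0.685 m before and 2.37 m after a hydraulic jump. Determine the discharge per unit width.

q = 4.93 m²/s

For a rectangular channel the momentum equation gives q² = ½·g·y₁·y₂·(y₁ + y₂) = ½×9.81×0.685×2.37×3.06 = 24.3.
q = √24.3 = 4.93 m²/s.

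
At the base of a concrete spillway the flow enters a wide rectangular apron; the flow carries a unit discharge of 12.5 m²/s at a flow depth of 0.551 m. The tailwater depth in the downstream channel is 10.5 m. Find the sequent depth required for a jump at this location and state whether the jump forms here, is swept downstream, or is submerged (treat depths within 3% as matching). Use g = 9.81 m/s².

y₂ = 7.33 m; the jump is submerged

V₁ = q/y₁ = 12.5/0.551 = 22.7 m/s. Fr₁ = V₁/√(g·y₁) = 22.7/√(9.81×0.551) = 9.76.
From the momentum equation for a rectangular channel, y₂/y₁ = ½[√(1 + 8Fr₁²) − 1] = ½[√762.7 − 1] = 13.3.
y₂ = 13.3 × 0.551 = 7.33 m.
Tailwater y_tw = 10.5 m: y_tw > y₂, so the jump is submerged.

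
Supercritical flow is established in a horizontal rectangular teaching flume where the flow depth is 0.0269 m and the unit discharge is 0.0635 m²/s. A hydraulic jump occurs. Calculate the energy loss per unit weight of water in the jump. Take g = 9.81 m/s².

V₁ = q/y₁ = 0.0635/0.0269 = 2.36 m/s. Fr₁ = V₁/√(g·y₁) = 2.36/√(9.81×0.0269) = 4.60.
From the momentum equation for a rectangular channel, y₂/y₁ = ½[√(1 + 8Fr₁²) − 1] = ½[√169.9 − 1] = 6.02.
y₂ = 6.02 × 0.0269 = 0.162 m.
Head loss: ΔE = (y₂ − y₁)³/(4y₁y₂) = (0.162 − 0.0269)³/(4×0.0269×0.162) = 0.00246/0.0174 = 0.141 m.

ΔE = 0.141 m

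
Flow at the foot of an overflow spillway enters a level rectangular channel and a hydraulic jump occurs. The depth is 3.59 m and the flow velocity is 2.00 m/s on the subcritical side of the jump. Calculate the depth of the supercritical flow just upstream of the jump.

y₁ = 0.685 m

Fr₂ = V₂/√(g·y₂) = 2.00/√(9.81×3.59) = 0.337.
From the momentum equation (using Fr₂), y₁/y₂ = ½[√(1 + 8Fr₂²) − 1] = ½[√1.909 − 1] = 0.191.
y₁ = 0.191 × 3.59 = 0.685 m.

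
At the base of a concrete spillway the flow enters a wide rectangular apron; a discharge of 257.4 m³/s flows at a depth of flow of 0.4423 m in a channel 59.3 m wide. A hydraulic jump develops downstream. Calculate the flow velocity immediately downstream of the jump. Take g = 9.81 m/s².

q = Q/b = 257.4/59.3 = 4.341 m²/s; V₁ = q/y₁ = 9.814 m/s. Fr₁ = V₁/√(g·y₁) = 4.711.
From the momentum equation for a rectangular channel, y₂/y₁ = ½[√(1 + 8Fr₁²) − 1] = ½[√178.57 − 1] = 6.182.
y₂ = 6.182 × 0.4423 = 2.734 m.
V₂ = q/y₂ = 4.341/2.734 = 1.588 m/s.

V₂ = 1.588 m/s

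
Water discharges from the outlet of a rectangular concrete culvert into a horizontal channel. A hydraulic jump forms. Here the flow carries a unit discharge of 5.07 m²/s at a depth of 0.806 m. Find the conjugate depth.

y₂ = 2.18 m

V₁ = q/y₁ = 5.07/0.806 = 6.29 m/s. Fr₁ = V₁/√(g·y₁) = 6.29/√(9.81×0.806) = 2.24.
Conjugate-depth relation: y₂/y₁ = ½[√(1 + 8Fr₁²) − 1] = ½[√41.03 − 1] = 2.70.
y₂ = 2.70 × 0.806 = 2.18 m.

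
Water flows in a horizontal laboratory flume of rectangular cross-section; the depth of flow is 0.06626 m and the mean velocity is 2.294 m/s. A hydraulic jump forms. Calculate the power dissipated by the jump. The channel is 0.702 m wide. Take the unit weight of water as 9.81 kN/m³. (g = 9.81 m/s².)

P = 0.08134 kW

Fr₁ = V₁/√(g·y₁) = 2.294/√(9.81×0.06626) = 2.845.
Sequent-depth ratio: y₂/y₁ = ½[√(1 + 8Fr₁²) − 1] = ½[√65.767 − 1] = 3.555.
y₂ = 3.555 × 0.06626 = 0.2355 m.
Head loss: ΔE = (y₂ − y₁)³/(4y₁y₂) = (0.2355 − 0.06626)³/(4×0.06626×0.2355) = 0.004851/0.06243 = 0.07771 m.
q = V₁·y₁ = 2.294 × 0.06626 = 0.1520 m²/s. Q = q·b = 0.1520 × 0.702 = 0.1067 m³/s. P = γ·Q·ΔE = 9.81 × 0.1067 × 0.07771 = 0.08134 kW.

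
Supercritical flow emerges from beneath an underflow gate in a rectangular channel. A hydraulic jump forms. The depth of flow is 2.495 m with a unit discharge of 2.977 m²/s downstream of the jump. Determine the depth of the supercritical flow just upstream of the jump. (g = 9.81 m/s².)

V₂ = q/y₂ = 2.977/2.495 = 1.193 m/s; Fr₂ = V₂/√(g·y₂) = 0.2412.
The Bélanger relation is symmetric: y₁/y₂ = ½[√(1 + 8Fr₂²) − 1] = ½[√1.4653 − 1] = 0.1053.
y₁ = 0.1053 × 2.495 = 0.2626 m.

y₁ = 0.2626 m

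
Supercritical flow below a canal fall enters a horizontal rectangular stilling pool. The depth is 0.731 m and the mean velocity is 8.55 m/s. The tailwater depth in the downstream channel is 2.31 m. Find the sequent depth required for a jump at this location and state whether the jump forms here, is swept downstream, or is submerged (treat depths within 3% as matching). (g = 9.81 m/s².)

y₂ = 2.96 m; the jump is swept downstream

Fr₁ = V₁/√(g·y₁) = 8.55/√(9.81×0.731) = 3.19.
From the momentum equation for a rectangular channel, y₂/y₁ = ½[√(1 + 8Fr₁²) − 1] = ½[√82.55 − 1] = 4.04.
y₂ = 4.04 × 0.731 = 2.96 m.
Tailwater y_tw = 2.31 m: y_tw < y₂, so the jump is swept downstream.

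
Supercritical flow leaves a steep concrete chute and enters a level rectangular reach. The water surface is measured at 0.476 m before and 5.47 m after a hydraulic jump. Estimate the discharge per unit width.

For a rectangular channel the momentum equation gives q² = ½·g·y₁·y₂·(y₁ + y₂) = ½×9.81×0.476×5.47×5.95 = 75.9.
q = √75.9 = 8.71 m²/s.

q = 8.71 m²/s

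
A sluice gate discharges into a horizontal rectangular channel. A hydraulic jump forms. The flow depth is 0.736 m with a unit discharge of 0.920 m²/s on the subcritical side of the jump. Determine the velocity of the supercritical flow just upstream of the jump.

V₁ = 3.83 m/s

V₂ = q/y₂ = 0.920/0.736 = 1.25 m/s; Fr₂ = V₂/√(g·y₂) = 0.465.
From the momentum equation (using Fr₂), y₁/y₂ = ½[√(1 + 8Fr₂²) − 1] = ½[√2.731 − 1] = 0.326.
y₁ = 0.326 × 0.736 = 0.240 m.
V₁ = q/y₁ = 0.920/0.240 = 3.83 m/s.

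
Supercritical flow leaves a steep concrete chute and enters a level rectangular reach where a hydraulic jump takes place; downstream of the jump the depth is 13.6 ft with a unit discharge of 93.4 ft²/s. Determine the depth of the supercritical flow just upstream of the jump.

V₂ = q/y₂ = 93.4/13.6 = 6.87 ft/s; Fr₂ = V₂/√(g·y₂) = 0.328.
The Bélanger relation is symmetric: y₁/y₂ = ½[√(1 + 8Fr₂²) − 1] = ½[√1.862 − 1] = 0.182.
y₁ = 0.182 × 13.6 = 2.48 ft.

y₁ = 2.48 ft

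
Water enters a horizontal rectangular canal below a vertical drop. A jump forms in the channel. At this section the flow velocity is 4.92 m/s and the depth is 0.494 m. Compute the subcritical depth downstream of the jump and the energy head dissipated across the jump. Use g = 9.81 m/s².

Fr₁ = V₁/√(g·y₁) = 4.92/√(9.81×0.494) = 2.23.
Sequent-depth ratio: y₂/y₁ = ½[√(1 + 8Fr₁²) − 1] = ½[√40.96 − 1] = 2.70.
y₂ = 2.70 × 0.494 = 1.33 m.
Head loss: ΔE = (y₂ − y₁)³/(4y₁y₂) = (1.33 − 0.494)³/(4×0.494×1.33) = 0.592/2.64 = 0.225 m.

y₂ = 1.33 m; ΔE = 0.225 m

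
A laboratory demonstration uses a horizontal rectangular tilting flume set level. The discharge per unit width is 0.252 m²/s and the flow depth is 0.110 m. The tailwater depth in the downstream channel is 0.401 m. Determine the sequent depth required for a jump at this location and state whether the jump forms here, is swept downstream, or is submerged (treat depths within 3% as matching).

y₂ = 0.292 m; the jump is submerged

V₁ = q/y₁ = 0.252/0.110 = 2.29 m/s. Fr₁ = V₁/√(g·y₁) = 2.29/√(9.81×0.110) = 2.21.
By Bélanger, y₂/y₁ = ½[√(1 + 8Fr₁²) − 1] = ½[√39.91 − 1] = 2.66.
y₂ = 2.66 × 0.110 = 0.292 m.
Tailwater y_tw = 0.401 m: y_tw > y₂, so the jump is submerged.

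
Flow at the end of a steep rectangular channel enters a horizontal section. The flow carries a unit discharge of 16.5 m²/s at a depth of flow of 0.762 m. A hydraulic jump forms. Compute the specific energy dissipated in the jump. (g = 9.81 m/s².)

V₁ = q/y₁ = 16.5/0.762 = 21.7 m/s. Fr₁ = V₁/√(g·y₁) = 21.7/√(9.81×0.762) = 7.92.
Conjugate-depth relation: y₂/y₁ = ½[√(1 + 8Fr₁²) − 1] = ½[√502.8 − 1] = 10.7.
y₂ = 10.7 × 0.762 = 8.16 m.
V₂ = q/y₂ = 16.5/8.16 = 2.02 m/s. E₁ = y₁ + V₁²/2g = 24.7 m; E₂ = y₂ + V₂²/2g = 8.37 m. ΔE = E₁ − E₂ = 16.3 m.

ΔE = 16.3 m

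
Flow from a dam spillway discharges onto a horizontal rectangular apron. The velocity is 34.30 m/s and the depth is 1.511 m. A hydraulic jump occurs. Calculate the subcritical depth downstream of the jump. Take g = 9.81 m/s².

Fr₁ = V₁/√(g·y₁) = 34.30/√(9.81×1.511) = 8.909.
Conjugate-depth relation: y₂/y₁ = ½[√(1 + 8Fr₁²) − 1] = ½[√635.96 − 1] = 12.11.
y₂ = 12.11 × 1.511 = 18.30 m.

y₂ = 18.30 m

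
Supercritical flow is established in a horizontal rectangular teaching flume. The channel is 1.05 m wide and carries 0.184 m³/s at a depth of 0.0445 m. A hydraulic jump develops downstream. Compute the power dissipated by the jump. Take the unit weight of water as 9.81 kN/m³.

q = Q/b = 0.184/1.05 = 0.175 m²/s; V₁ = q/y₁ = 3.94 m/s. Fr₁ = V₁/√(g·y₁) = 5.96.
Conjugate-depth relation: y₂/y₁ = ½[√(1 + 8Fr₁²) − 1] = ½[√285.2 − 1] = 7.94.
y₂ = 7.94 × 0.0445 = 0.353 m.
Head loss: ΔE = (y₂ − y₁)³/(4y₁y₂) = (0.353 − 0.0445)³/(4×0.0445×0.353) = 0.0295/0.0629 = 0.469 m.
P = γ·Q·ΔE = 9.81 × 0.184 × 0.469 = 0.846 kW.

P = 0.846 kW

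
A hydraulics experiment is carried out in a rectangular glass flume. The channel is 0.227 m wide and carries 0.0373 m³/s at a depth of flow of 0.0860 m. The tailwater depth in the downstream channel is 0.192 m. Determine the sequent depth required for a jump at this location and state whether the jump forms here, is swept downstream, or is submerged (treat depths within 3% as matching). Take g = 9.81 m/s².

y₂ = 0.214 m; the jump is swept downstream

q = Q/b = 0.0373/0.227 = 0.164 m²/s; V₁ = q/y₁ = 1.91 m/s. Fr₁ = V₁/√(g·y₁) = 2.08.
Sequent-depth ratio: y₂/y₁ = ½[√(1 + 8Fr₁²) − 1] = ½[√35.62 − 1] = 2.48.
y₂ = 2.48 × 0.0860 = 0.214 m.
Tailwater y_tw = 0.192 m: y_tw < y₂, so the jump is swept downstream.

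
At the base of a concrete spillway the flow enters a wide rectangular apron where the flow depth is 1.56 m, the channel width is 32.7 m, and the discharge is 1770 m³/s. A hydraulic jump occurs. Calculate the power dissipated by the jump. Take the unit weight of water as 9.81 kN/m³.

P = 758736 kW

q = Q/b = 1770/32.7 = 54.1 m²/s; V₁ = q/y₁ = 34.7 m/s. Fr₁ = V₁/√(g·y₁) = 8.87.
From the momentum equation for a rectangular channel, y₂/y₁ = ½[√(1 + 8Fr₁²) − 1] = ½[√630.4 − 1] = 12.1.
y₂ = 12.1 × 1.56 = 18.8 m.
V₂ = q/y₂ = 54.1/18.8 = 2.88 m/s. E₁ = y₁ + V₁²/2g = 62.9 m; E₂ = y₂ + V₂²/2g = 19.2 m. ΔE = E₁ − E₂ = 43.7 m.
P = γ·Q·ΔE = 9.81 × 1770 × 43.7 = 758736 kW.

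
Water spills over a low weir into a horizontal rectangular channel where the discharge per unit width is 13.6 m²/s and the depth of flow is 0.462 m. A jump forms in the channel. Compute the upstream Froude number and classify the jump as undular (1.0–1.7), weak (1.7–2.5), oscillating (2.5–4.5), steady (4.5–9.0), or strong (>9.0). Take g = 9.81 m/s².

V₁ = q/y₁ = 13.6/0.462 = 29.4 m/s. Fr₁ = V₁/√(g·y₁) = 29.4/√(9.81×0.462) = 13.8.
Fr₁ = 13.8 lies in the strong range.

Fr₁ = 13.8; strong jump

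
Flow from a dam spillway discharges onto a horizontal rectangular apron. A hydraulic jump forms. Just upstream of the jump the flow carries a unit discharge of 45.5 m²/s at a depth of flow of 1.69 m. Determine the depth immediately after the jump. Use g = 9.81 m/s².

V₁ = q/y₁ = 45.5/1.69 = 26.9 m/s. Fr₁ = V₁/√(g·y₁) = 26.9/√(9.81×1.69) = 6.61.
Conjugate-depth relation: y₂/y₁ = ½[√(1 + 8Fr₁²) − 1] = ½[√350.8 − 1] = 8.86.
y₂ = 8.86 × 1.69 = 15.0 m.

y₂ = 15.0 m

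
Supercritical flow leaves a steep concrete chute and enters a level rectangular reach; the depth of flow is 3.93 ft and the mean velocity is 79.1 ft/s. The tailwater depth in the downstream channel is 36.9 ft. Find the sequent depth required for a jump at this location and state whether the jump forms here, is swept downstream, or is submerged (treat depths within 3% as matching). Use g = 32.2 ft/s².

y₂ = 37.2 ft; the jump forms here

Fr₁ = V₁/√(g·y₁) = 79.1/√(32.2×3.93) = 7.03.
From the momentum equation for a rectangular channel, y₂/y₁ = ½[√(1 + 8Fr₁²) − 1] = ½[√396.5 − 1] = 9.46.
y₂ = 9.46 × 3.93 = 37.2 ft.
Tailwater y_tw = 36.9 ft: y_tw ≈ y₂, so the jump forms here.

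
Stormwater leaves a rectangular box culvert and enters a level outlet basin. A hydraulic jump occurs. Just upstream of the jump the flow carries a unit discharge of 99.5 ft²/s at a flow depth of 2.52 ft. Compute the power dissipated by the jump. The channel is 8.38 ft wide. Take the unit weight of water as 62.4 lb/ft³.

P = 1095 hp

V₁ = q/y₁ = 99.5/2.52 = 39.5 ft/s. Fr₁ = V₁/√(g·y₁) = 39.5/√(32.2×2.52) = 4.38.
From the momentum equation for a rectangular channel, y₂/y₁ = ½[√(1 + 8Fr₁²) − 1] = ½[√154.7 − 1] = 5.72.
y₂ = 5.72 × 2.52 = 14.4 ft.
Head loss: ΔE = (y₂ − y₁)³/(4y₁y₂) = (14.4 − 2.52)³/(4×2.52×14.4) = 1682/145 = 11.6 ft.
Q = q·b = 99.5 × 8.38 = 834 cfs. P = γ·Q·ΔE/550 = 62.4 × 834 × 11.6 / 550 = 1095 hp.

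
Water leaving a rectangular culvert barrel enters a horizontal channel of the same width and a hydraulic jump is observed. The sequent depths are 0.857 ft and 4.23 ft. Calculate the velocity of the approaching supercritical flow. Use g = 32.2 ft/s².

For a rectangular channel the momentum equation gives q² = ½·g·y₁·y₂·(y₁ + y₂) = ½×32.2×0.857×4.23×5.09 = 297.
q = √297 = 17.2 ft²/s.
V₁ = q/y₁ = 17.2/0.857 = 20.1 ft/s.

V₁ = 20.1 ft/s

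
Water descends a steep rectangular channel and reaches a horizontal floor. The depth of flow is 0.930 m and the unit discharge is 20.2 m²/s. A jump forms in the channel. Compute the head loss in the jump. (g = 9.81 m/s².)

V₁ = q/y₁ = 20.2/0.930 = 21.7 m/s. Fr₁ = V₁/√(g·y₁) = 21.7/√(9.81×0.930) = 7.19.
Conjugate-depth relation: y₂/y₁ = ½[√(1 + 8Fr₁²) − 1] = ½[√414.7 − 1] = 9.68.
y₂ = 9.68 × 0.930 = 9.00 m.
V₂ = q/y₂ = 20.2/9.00 = 2.24 m/s. E₁ = y₁ + V₁²/2g = 25.0 m; E₂ = y₂ + V₂²/2g = 9.26 m. ΔE = E₁ − E₂ = 15.7 m.

ΔE = 15.7 m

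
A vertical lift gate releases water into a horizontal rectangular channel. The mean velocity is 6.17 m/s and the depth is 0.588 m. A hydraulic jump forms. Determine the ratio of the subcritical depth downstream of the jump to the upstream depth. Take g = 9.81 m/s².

y₂/y₁ = 3.17

Fr₁ = V₁/√(g·y₁) = 6.17/√(9.81×0.588) = 2.57.
Conjugate-depth relation: y₂/y₁ = ½[√(1 + 8Fr₁²) − 1] = ½[√53.80 − 1] = 3.17.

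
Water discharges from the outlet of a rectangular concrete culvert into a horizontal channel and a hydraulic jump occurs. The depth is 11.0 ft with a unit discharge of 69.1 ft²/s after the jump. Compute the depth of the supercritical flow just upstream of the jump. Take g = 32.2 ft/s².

y₁ = 2.06 ft

V₂ = q/y₂ = 69.1/11.0 = 6.28 ft/s; Fr₂ = V₂/√(g·y₂) = 0.334.
Since the conjugate-depth ratio holds either way, y₁/y₂ = ½[√(1 + 8Fr₂²) − 1] = ½[√1.891 − 1] = 0.188.
y₁ = 0.188 × 11.0 = 2.06 ft.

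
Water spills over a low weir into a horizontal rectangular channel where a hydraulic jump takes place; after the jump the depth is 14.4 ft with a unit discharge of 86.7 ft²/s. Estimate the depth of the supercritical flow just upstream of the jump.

y₁ = 1.98 ft

V₂ = q/y₂ = 86.7/14.4 = 6.02 ft/s; Fr₂ = V₂/√(g·y₂) = 0.280.
Since the conjugate-depth ratio holds either way, y₁/y₂ = ½[√(1 + 8Fr₂²) − 1] = ½[√1.625 − 1] = 0.137.
y₁ = 0.137 × 14.4 = 1.98 ft.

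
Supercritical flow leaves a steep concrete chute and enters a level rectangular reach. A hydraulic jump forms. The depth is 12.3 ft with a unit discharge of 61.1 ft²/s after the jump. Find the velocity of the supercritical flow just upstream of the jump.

V₂ = q/y₂ = 61.1/12.3 = 4.97 ft/s; Fr₂ = V₂/√(g·y₂) = 0.250.
Applying the sequent-depth relation in reverse, y₁/y₂ = ½[√(1 + 8Fr₂²) − 1] = ½[√1.498 − 1] = 0.112.
y₁ = 0.112 × 12.3 = 1.38 ft.
V₁ = q/y₁ = 61.1/1.38 = 44.3 ft/s.

V₁ = 44.3 ft/s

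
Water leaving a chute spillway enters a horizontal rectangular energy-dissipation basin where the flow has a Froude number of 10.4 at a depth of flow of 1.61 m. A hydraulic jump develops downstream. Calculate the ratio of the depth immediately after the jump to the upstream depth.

y₂/y₁ = 14.2

Fr₁ = 10.4 (given).
Conjugate-depth relation: y₂/y₁ = ½[√(1 + 8Fr₁²) − 1] = ½[√866.3 − 1] = 14.2.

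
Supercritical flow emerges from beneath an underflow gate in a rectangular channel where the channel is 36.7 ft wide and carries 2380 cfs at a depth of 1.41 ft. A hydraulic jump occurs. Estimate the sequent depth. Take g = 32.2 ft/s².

y₂ = 12.9 ft

q = Q/b = 2380/36.7 = 64.9 ft²/s; V₁ = q/y₁ = 46.0 ft/s. Fr₁ = V₁/√(g·y₁) = 6.83.
By Bélanger, y₂/y₁ = ½[√(1 + 8Fr₁²) − 1] = ½[√373.7 − 1] = 9.17.
y₂ = 9.17 × 1.41 = 12.9 ft.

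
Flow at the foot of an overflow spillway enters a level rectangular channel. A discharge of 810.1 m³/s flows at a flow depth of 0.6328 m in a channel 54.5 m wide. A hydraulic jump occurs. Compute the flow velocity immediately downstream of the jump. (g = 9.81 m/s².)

q = Q/b = 810.1/54.5 = 14.86 m²/s; V₁ = q/y₁ = 23.49 m/s. Fr₁ = V₁/√(g·y₁) = 9.428.
Sequent-depth ratio: y₂/y₁ = ½[√(1 + 8Fr₁²) − 1] = ½[√712.06 − 1] = 12.84.
y₂ = 12.84 × 0.6328 = 8.127 m.
V₂ = q/y₂ = 14.86/8.127 = 1.829 m/s.

V₂ = 1.829 m/s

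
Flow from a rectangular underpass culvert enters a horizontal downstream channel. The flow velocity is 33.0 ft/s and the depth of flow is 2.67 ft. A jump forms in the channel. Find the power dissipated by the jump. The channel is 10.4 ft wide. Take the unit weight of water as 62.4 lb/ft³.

P = 686 hp

Fr₁ = V₁/√(g·y₁) = 33.0/√(32.2×2.67) = 3.56.
By Bélanger, y₂/y₁ = ½[√(1 + 8Fr₁²) − 1] = ½[√102.3 − 1] = 4.56.
y₂ = 4.56 × 2.67 = 12.2 ft.
q = V₁·y₁ = 33.0 × 2.67 = 88.1 ft²/s. V₂ = q/y₂ = 88.1/12.2 = 7.24 ft/s. E₁ = y₁ + V₁²/2g = 19.6 ft; E₂ = y₂ + V₂²/2g = 13.0 ft. ΔE = E₁ − E₂ = 6.60 ft.
Q = q·b = 88.1 × 10.4 = 916 cfs. P = γ·Q·ΔE/550 = 62.4 × 916 × 6.60 / 550 = 686 hp.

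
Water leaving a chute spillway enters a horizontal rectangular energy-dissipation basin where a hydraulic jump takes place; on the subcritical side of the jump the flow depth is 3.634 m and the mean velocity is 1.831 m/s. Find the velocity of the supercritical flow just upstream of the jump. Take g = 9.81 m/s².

V₁ = 11.31 m/s

Fr₂ = V₂/√(g·y₂) = 1.831/√(9.81×3.634) = 0.3067.
The Bélanger relation is symmetric: y₁/y₂ = ½[√(1 + 8Fr₂²) − 1] = ½[√1.7523 − 1] = 0.1619.
y₁ = 0.1619 × 3.634 = 0.5883 m.
V₁ = q/y₁ = 6.654/0.5883 = 11.31 m/s.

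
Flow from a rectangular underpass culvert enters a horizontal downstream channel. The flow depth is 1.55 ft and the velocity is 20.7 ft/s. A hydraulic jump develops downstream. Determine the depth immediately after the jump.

y₂ = 5.69 ft

Fr₁ = V₁/√(g·y₁) = 20.7/√(32.2×1.55) = 2.93.
From the momentum equation for a rectangular channel, y₂/y₁ = ½[√(1 + 8Fr₁²) − 1] = ½[√69.68 − 1] = 3.67.
y₂ = 3.67 × 1.55 = 5.69 ft.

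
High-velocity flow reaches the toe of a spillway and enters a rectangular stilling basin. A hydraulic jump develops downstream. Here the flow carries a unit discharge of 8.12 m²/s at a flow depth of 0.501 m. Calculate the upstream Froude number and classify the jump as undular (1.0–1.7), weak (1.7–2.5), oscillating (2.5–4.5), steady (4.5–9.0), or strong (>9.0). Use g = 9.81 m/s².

V₁ = q/y₁ = 8.12/0.501 = 16.2 m/s. Fr₁ = V₁/√(g·y₁) = 16.2/√(9.81×0.501) = 7.31.
Fr₁ = 7.31 lies in the steady range.

Fr₁ = 7.31; steady jump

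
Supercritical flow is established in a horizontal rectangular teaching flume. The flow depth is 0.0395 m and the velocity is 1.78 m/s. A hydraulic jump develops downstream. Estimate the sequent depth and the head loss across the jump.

Fr₁ = V₁/√(g·y₁) = 1.78/√(9.81×0.0395) = 2.86.
Conjugate-depth relation: y₂/y₁ = ½[√(1 + 8Fr₁²) − 1] = ½[√66.41 − 1] = 3.57.
y₂ = 3.57 × 0.0395 = 0.141 m.
Head loss: ΔE = (y₂ − y₁)³/(4y₁y₂) = (0.141 − 0.0395)³/(4×0.0395×0.141) = 0.00105/0.0223 = 0.0471 m.

y₂ = 0.141 m; ΔE = 0.0471 m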